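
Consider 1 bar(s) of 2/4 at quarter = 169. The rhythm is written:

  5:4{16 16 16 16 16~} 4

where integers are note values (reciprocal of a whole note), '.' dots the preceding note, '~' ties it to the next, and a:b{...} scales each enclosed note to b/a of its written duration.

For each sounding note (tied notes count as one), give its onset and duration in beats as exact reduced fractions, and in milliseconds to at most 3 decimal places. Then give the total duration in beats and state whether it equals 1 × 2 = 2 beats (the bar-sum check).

1) 0.0ms=0b +71.006ms=1/5b
2) 71.006ms=1/5b +71.006ms=1/5b
3) 142.012ms=2/5b +71.006ms=1/5b
4) 213.018ms=3/5b +71.006ms=1/5b
5) 284.024ms=4/5b +426.036ms=6/5b
Σ=2b of 2 (169bpm 2/4) — PASS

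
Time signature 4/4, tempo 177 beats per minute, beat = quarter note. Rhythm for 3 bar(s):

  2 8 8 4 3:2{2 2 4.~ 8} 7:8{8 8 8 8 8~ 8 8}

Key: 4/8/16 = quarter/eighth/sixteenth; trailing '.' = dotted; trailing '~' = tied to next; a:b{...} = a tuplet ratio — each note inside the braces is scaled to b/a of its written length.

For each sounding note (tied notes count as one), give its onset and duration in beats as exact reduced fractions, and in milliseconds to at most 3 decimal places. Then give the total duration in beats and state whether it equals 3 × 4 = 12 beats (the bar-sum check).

1) 0.0ms=0b +677.966ms=2b
2) 677.966ms=2b +169.492ms=1/2b
3) 847.458ms=5/2b +169.492ms=1/2b
4) 1016.949ms=3b +338.983ms=1b
5) 1355.932ms=4b +451.977ms=4/3b
6) 1807.91ms=16/3b +451.977ms=4/3b
7) 2259.887ms=20/3b +451.977ms=4/3b
8) 2711.864ms=8b +193.705ms=4/7b
9) 2905.569ms=60/7b +193.705ms=4/7b
10) 3099.274ms=64/7b +193.705ms=4/7b
11) 3292.978ms=68/7b +193.705ms=4/7b
12) 3486.683ms=72/7b +387.409ms=8/7b
13) 3874.092ms=80/7b +193.705ms=4/7b
Σ=12b of 12 (177bpm 4/4) — PASS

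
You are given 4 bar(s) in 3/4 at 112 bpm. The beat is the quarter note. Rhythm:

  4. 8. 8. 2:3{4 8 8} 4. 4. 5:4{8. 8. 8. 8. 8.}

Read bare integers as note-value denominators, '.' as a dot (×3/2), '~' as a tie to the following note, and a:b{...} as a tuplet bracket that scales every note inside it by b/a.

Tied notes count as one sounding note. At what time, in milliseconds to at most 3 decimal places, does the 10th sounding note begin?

1. 0.0ms @ 0 + 803.571ms (3/2)
2. 803.571ms @ 3/2 + 401.786ms (3/4)
3. 1205.357ms @ 9/4 + 401.786ms (3/4)
4. 1607.143ms @ 3 + 803.571ms (3/2)
5. 2410.714ms @ 9/2 + 401.786ms (3/4)
6. 2812.5ms @ 21/4 + 401.786ms (3/4)
7. 3214.286ms @ 6 + 803.571ms (3/2)
8. 4017.857ms @ 15/2 + 803.571ms (3/2)
9. 4821.429ms @ 9 + 321.429ms (3/5)
10. 5142.857ms @ 48/5 + 321.429ms (3/5)
11. 5464.286ms @ 51/5 + 321.429ms (3/5)
12. 5785.714ms @ 54/5 + 321.429ms (3/5)
13. 6107.143ms @ 57/5 + 321.429ms (3/5)

note 10 onset = 48/5b = 5142.857ms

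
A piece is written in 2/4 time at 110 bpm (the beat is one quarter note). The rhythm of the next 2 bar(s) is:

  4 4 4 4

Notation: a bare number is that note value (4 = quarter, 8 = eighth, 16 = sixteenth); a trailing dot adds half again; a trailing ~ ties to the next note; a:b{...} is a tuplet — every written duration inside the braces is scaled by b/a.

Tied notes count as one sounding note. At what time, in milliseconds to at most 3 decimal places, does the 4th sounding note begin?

note 4 onset = 3b = 1636.364ms

1. 0.0ms @ 0 + 545.455ms (1)
2. 545.455ms @ 1 + 545.455ms (1)
3. 1090.909ms @ 2 + 545.455ms (1)
4. 1636.364ms @ 3 + 545.455ms (1)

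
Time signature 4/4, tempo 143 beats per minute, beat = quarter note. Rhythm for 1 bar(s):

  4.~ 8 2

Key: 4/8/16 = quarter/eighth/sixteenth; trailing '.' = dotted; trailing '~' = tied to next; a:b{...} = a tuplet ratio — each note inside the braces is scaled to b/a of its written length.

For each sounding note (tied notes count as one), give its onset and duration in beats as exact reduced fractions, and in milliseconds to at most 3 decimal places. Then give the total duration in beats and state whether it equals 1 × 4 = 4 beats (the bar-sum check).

1) 0.0ms=0b +839.161ms=2b
2) 839.161ms=2b +839.161ms=2b
Σ=4b of 4 (143bpm 4/4) — PASS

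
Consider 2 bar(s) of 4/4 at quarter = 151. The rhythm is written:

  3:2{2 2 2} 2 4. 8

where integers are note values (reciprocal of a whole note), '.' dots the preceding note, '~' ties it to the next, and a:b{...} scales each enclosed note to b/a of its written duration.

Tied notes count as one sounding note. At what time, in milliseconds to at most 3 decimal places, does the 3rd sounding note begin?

note 3 onset = 8/3b = 1059.603ms

1. 0.0ms @ 0 + 529.801ms (4/3)
2. 529.801ms @ 4/3 + 529.801ms (4/3)
3. 1059.603ms @ 8/3 + 529.801ms (4/3)
4. 1589.404ms @ 4 + 794.702ms (2)
5. 2384.106ms @ 6 + 596.026ms (3/2)
6. 2980.132ms @ 15/2 + 198.675ms (1/2)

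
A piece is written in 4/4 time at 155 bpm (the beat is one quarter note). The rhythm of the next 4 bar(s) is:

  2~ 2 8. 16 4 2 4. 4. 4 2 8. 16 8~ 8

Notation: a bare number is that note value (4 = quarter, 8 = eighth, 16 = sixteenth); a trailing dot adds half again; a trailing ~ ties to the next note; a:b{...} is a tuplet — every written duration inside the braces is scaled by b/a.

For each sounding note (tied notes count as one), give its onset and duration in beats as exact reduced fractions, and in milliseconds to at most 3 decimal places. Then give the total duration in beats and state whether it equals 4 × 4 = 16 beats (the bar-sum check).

1) 0.0ms=0b +1548.387ms=4b
2) 1548.387ms=4b +290.323ms=3/4b
3) 1838.71ms=19/4b +96.774ms=1/4b
4) 1935.484ms=5b +387.097ms=1b
5) 2322.581ms=6b +774.194ms=2b
6) 3096.774ms=8b +580.645ms=3/2b
7) 3677.419ms=19/2b +580.645ms=3/2b
8) 4258.065ms=11b +387.097ms=1b
9) 4645.161ms=12b +774.194ms=2b
10) 5419.355ms=14b +290.323ms=3/4b
11) 5709.677ms=59/4b +96.774ms=1/4b
12) 5806.452ms=15b +387.097ms=1b
Σ=16b of 16 (155bpm 4/4) — PASS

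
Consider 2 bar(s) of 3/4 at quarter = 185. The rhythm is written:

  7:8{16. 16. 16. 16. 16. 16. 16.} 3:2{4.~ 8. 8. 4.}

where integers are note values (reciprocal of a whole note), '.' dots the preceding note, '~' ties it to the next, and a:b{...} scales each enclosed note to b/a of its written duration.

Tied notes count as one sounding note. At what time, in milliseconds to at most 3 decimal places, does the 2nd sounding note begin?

note 2 onset = 3/7b = 138.996ms

1. 0.0ms @ 0 + 138.996ms (3/7)
2. 138.996ms @ 3/7 + 138.996ms (3/7)
3. 277.992ms @ 6/7 + 138.996ms (3/7)
4. 416.988ms @ 9/7 + 138.996ms (3/7)
5. 555.985ms @ 12/7 + 138.996ms (3/7)
6. 694.981ms @ 15/7 + 138.996ms (3/7)
7. 833.977ms @ 18/7 + 138.996ms (3/7)
8. 972.973ms @ 3 + 486.486ms (3/2)
9. 1459.459ms @ 9/2 + 162.162ms (1/2)
10. 1621.622ms @ 5 + 324.324ms (1)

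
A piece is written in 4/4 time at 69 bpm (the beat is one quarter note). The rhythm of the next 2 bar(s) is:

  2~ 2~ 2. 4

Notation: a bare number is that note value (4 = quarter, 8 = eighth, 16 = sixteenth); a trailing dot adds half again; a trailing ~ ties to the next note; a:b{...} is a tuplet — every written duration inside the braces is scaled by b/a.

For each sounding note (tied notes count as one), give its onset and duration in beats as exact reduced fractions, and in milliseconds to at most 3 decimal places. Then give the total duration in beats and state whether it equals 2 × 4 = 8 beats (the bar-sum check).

1) 0.0ms=0b +6086.957ms=7b
2) 6086.957ms=7b +869.565ms=1b
Σ=8b of 8 (69bpm 4/4) — PASS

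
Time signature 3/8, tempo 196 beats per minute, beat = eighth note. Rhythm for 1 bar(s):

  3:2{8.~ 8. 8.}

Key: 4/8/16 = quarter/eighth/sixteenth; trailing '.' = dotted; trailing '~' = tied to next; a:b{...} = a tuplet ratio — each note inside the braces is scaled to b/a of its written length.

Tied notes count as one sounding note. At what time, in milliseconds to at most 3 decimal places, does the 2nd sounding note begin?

1. 0.0ms @ 0 + 612.245ms (2)
2. 612.245ms @ 2 + 306.122ms (1)

note 2 onset = 2b = 612.245ms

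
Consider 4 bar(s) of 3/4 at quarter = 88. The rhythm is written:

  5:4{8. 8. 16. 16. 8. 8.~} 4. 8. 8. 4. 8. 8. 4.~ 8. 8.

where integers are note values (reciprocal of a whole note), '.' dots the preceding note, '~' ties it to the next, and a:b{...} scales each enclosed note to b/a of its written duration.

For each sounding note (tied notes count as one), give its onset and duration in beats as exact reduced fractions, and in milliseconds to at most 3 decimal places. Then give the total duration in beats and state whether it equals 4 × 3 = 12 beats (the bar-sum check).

1) 0.0ms=0b +409.091ms=3/5b
2) 409.091ms=3/5b +409.091ms=3/5b
3) 818.182ms=6/5b +204.545ms=3/10b
4) 1022.727ms=3/2b +204.545ms=3/10b
5) 1227.273ms=9/5b +409.091ms=3/5b
6) 1636.364ms=12/5b +1431.818ms=21/10b
7) 3068.182ms=9/2b +511.364ms=3/4b
8) 3579.545ms=21/4b +511.364ms=3/4b
9) 4090.909ms=6b +1022.727ms=3/2b
10) 5113.636ms=15/2b +511.364ms=3/4b
11) 5625.0ms=33/4b +511.364ms=3/4b
12) 6136.364ms=9b +1534.091ms=9/4b
13) 7670.455ms=45/4b +511.364ms=3/4b
Σ=12b of 12 (88bpm 3/4) — PASS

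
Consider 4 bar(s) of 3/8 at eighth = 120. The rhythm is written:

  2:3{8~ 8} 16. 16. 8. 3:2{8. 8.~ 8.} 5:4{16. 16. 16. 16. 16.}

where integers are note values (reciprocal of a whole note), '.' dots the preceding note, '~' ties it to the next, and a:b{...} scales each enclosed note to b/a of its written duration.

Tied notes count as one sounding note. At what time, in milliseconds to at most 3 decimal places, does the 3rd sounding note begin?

note 3 onset = 15/4b = 1875.0ms

1. 0.0ms @ 0 + 1500.0ms (3)
2. 1500.0ms @ 3 + 375.0ms (3/4)
3. 1875.0ms @ 15/4 + 375.0ms (3/4)
4. 2250.0ms @ 9/2 + 750.0ms (3/2)
5. 3000.0ms @ 6 + 500.0ms (1)
6. 3500.0ms @ 7 + 1000.0ms (2)
7. 4500.0ms @ 9 + 300.0ms (3/5)
8. 4800.0ms @ 48/5 + 300.0ms (3/5)
9. 5100.0ms @ 51/5 + 300.0ms (3/5)
10. 5400.0ms @ 54/5 + 300.0ms (3/5)
11. 5700.0ms @ 57/5 + 300.0ms (3/5)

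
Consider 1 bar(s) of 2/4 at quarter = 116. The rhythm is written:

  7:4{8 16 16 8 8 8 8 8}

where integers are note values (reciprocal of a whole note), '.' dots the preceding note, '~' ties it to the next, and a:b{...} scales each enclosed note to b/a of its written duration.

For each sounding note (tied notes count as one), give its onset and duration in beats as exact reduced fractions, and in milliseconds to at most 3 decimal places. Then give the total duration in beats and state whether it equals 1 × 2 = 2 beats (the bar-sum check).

1) 0.0ms=0b +147.783ms=2/7b
2) 147.783ms=2/7b +73.892ms=1/7b
3) 221.675ms=3/7b +73.892ms=1/7b
4) 295.567ms=4/7b +147.783ms=2/7b
5) 443.35ms=6/7b +147.783ms=2/7b
6) 591.133ms=8/7b +147.783ms=2/7b
7) 738.916ms=10/7b +147.783ms=2/7b
8) 886.7ms=12/7b +147.783ms=2/7b
Σ=2b of 2 (116bpm 2/4) — PASS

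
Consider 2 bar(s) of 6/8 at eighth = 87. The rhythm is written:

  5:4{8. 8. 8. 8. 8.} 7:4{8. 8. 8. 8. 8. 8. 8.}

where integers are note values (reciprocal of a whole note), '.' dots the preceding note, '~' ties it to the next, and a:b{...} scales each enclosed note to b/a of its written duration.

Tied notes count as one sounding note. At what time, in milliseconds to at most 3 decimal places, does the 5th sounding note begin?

note 5 onset = 24/5b = 3310.345ms

1. 0.0ms @ 0 + 827.586ms (6/5)
2. 827.586ms @ 6/5 + 827.586ms (6/5)
3. 1655.172ms @ 12/5 + 827.586ms (6/5)
4. 2482.759ms @ 18/5 + 827.586ms (6/5)
5. 3310.345ms @ 24/5 + 827.586ms (6/5)
6. 4137.931ms @ 6 + 591.133ms (6/7)
7. 4729.064ms @ 48/7 + 591.133ms (6/7)
8. 5320.197ms @ 54/7 + 591.133ms (6/7)
9. 5911.33ms @ 60/7 + 591.133ms (6/7)
10. 6502.463ms @ 66/7 + 591.133ms (6/7)
11. 7093.596ms @ 72/7 + 591.133ms (6/7)
12. 7684.729ms @ 78/7 + 591.133ms (6/7)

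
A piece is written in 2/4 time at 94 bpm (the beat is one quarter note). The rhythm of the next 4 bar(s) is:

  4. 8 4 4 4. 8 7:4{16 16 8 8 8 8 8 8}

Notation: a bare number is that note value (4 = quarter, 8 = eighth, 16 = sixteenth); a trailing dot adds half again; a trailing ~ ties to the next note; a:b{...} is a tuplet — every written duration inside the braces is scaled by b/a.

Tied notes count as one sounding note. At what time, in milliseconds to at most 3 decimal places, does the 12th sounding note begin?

note 12 onset = 50/7b = 4559.271ms

1. 0.0ms @ 0 + 957.447ms (3/2)
2. 957.447ms @ 3/2 + 319.149ms (1/2)
3. 1276.596ms @ 2 + 638.298ms (1)
4. 1914.894ms @ 3 + 638.298ms (1)
5. 2553.191ms @ 4 + 957.447ms (3/2)
6. 3510.638ms @ 11/2 + 319.149ms (1/2)
7. 3829.787ms @ 6 + 91.185ms (1/7)
8. 3920.973ms @ 43/7 + 91.185ms (1/7)
9. 4012.158ms @ 44/7 + 182.371ms (2/7)
10. 4194.529ms @ 46/7 + 182.371ms (2/7)
11. 4376.9ms @ 48/7 + 182.371ms (2/7)
12. 4559.271ms @ 50/7 + 182.371ms (2/7)
13. 4741.641ms @ 52/7 + 182.371ms (2/7)
14. 4924.012ms @ 54/7 + 182.371ms (2/7)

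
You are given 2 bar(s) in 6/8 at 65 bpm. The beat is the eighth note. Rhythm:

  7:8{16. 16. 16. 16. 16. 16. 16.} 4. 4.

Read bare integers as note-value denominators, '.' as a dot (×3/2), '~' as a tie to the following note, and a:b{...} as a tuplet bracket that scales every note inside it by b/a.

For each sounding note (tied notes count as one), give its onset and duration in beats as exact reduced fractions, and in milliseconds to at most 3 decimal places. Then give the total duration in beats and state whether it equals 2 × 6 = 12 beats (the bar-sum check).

1) 0.0ms=0b +791.209ms=6/7b
2) 791.209ms=6/7b +791.209ms=6/7b
3) 1582.418ms=12/7b +791.209ms=6/7b
4) 2373.626ms=18/7b +791.209ms=6/7b
5) 3164.835ms=24/7b +791.209ms=6/7b
6) 3956.044ms=30/7b +791.209ms=6/7b
7) 4747.253ms=36/7b +791.209ms=6/7b
8) 5538.462ms=6b +2769.231ms=3b
9) 8307.692ms=9b +2769.231ms=3b
Σ=12b of 12 (65bpm 6/8) — PASS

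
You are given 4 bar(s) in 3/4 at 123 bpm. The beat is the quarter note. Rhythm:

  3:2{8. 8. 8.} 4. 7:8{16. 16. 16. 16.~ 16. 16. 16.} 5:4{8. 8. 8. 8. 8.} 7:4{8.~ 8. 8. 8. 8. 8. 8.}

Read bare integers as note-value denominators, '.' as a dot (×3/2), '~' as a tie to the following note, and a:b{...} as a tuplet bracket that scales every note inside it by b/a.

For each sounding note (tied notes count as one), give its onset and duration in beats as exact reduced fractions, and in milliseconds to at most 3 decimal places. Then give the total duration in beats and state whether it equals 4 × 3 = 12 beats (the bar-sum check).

1) 0.0ms=0b +243.902ms=1/2b
2) 243.902ms=1/2b +243.902ms=1/2b
3) 487.805ms=1b +243.902ms=1/2b
4) 731.707ms=3/2b +731.707ms=3/2b
5) 1463.415ms=3b +209.059ms=3/7b
6) 1672.474ms=24/7b +209.059ms=3/7b
7) 1881.533ms=27/7b +209.059ms=3/7b
8) 2090.592ms=30/7b +418.118ms=6/7b
9) 2508.711ms=36/7b +209.059ms=3/7b
10) 2717.77ms=39/7b +209.059ms=3/7b
11) 2926.829ms=6b +292.683ms=3/5b
12) 3219.512ms=33/5b +292.683ms=3/5b
13) 3512.195ms=36/5b +292.683ms=3/5b
14) 3804.878ms=39/5b +292.683ms=3/5b
15) 4097.561ms=42/5b +292.683ms=3/5b
16) 4390.244ms=9b +418.118ms=6/7b
17) 4808.362ms=69/7b +209.059ms=3/7b
18) 5017.422ms=72/7b +209.059ms=3/7b
19) 5226.481ms=75/7b +209.059ms=3/7b
20) 5435.54ms=78/7b +209.059ms=3/7b
21) 5644.599ms=81/7b +209.059ms=3/7b
Σ=12b of 12 (123bpm 3/4) — PASS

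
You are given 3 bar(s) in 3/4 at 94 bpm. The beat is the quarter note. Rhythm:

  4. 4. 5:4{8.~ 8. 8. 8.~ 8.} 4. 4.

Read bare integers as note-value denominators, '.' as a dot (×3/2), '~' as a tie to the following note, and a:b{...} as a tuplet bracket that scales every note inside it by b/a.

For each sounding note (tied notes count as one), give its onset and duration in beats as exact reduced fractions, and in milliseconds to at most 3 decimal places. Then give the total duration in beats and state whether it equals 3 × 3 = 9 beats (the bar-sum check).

1) 0.0ms=0b +957.447ms=3/2b
2) 957.447ms=3/2b +957.447ms=3/2b
3) 1914.894ms=3b +765.957ms=6/5b
4) 2680.851ms=21/5b +382.979ms=3/5b
5) 3063.83ms=24/5b +765.957ms=6/5b
6) 3829.787ms=6b +957.447ms=3/2b
7) 4787.234ms=15/2b +957.447ms=3/2b
Σ=9b of 9 (94bpm 3/4) — PASS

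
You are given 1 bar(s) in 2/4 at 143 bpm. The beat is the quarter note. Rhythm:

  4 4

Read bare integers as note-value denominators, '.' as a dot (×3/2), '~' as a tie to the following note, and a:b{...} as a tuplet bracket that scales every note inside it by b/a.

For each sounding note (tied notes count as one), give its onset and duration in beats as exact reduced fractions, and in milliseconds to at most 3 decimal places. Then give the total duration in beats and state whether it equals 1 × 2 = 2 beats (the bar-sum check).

1) 0.0ms=0b +419.58ms=1b
2) 419.58ms=1b +419.58ms=1b
Σ=2b of 2 (143bpm 2/4) — PASS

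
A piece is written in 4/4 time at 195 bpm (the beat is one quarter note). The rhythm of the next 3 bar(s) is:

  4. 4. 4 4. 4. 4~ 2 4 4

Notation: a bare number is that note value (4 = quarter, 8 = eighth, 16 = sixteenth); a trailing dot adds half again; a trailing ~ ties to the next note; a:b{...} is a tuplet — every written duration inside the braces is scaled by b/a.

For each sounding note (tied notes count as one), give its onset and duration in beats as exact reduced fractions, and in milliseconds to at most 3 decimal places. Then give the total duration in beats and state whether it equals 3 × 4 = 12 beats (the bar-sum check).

1) 0.0ms=0b +461.538ms=3/2b
2) 461.538ms=3/2b +461.538ms=3/2b
3) 923.077ms=3b +307.692ms=1b
4) 1230.769ms=4b +461.538ms=3/2b
5) 1692.308ms=11/2b +461.538ms=3/2b
6) 2153.846ms=7b +923.077ms=3b
7) 3076.923ms=10b +307.692ms=1b
8) 3384.615ms=11b +307.692ms=1b
Σ=12b of 12 (195bpm 4/4) — PASS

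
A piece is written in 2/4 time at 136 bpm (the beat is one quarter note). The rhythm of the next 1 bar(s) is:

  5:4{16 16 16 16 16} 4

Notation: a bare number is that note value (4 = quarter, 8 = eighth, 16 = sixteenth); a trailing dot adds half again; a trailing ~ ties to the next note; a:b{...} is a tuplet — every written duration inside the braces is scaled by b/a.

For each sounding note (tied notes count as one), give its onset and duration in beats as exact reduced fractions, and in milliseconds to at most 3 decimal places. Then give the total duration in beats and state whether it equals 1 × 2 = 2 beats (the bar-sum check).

1) 0.0ms=0b +88.235ms=1/5b
2) 88.235ms=1/5b +88.235ms=1/5b
3) 176.471ms=2/5b +88.235ms=1/5b
4) 264.706ms=3/5b +88.235ms=1/5b
5) 352.941ms=4/5b +88.235ms=1/5b
6) 441.176ms=1b +441.176ms=1b
Σ=2b of 2 (136bpm 2/4) — PASS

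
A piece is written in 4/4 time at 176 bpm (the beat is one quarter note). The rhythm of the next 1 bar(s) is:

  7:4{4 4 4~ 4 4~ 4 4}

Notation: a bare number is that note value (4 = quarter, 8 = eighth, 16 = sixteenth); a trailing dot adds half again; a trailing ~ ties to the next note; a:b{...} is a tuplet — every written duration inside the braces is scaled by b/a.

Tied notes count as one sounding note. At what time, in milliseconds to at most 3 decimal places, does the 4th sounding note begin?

1. 0.0ms @ 0 + 194.805ms (4/7)
2. 194.805ms @ 4/7 + 194.805ms (4/7)
3. 389.61ms @ 8/7 + 389.61ms (8/7)
4. 779.221ms @ 16/7 + 389.61ms (8/7)
5. 1168.831ms @ 24/7 + 194.805ms (4/7)

note 4 onset = 16/7b = 779.221ms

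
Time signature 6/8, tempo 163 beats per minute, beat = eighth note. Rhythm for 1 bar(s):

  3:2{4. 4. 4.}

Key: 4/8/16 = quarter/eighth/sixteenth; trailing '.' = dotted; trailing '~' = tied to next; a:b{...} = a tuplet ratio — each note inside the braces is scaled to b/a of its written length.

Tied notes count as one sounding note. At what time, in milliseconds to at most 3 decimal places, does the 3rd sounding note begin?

note 3 onset = 4b = 1472.393ms

1. 0.0ms @ 0 + 736.196ms (2)
2. 736.196ms @ 2 + 736.196ms (2)
3. 1472.393ms @ 4 + 736.196ms (2)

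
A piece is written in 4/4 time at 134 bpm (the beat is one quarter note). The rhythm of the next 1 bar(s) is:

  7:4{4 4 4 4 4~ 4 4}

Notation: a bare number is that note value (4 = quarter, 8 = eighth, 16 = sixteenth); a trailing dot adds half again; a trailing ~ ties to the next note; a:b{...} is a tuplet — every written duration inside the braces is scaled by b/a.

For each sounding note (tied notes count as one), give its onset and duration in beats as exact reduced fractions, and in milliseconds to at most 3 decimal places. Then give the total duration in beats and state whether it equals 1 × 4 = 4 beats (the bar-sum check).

1) 0.0ms=0b +255.864ms=4/7b
2) 255.864ms=4/7b +255.864ms=4/7b
3) 511.727ms=8/7b +255.864ms=4/7b
4) 767.591ms=12/7b +255.864ms=4/7b
5) 1023.454ms=16/7b +511.727ms=8/7b
6) 1535.181ms=24/7b +255.864ms=4/7b
Σ=4b of 4 (134bpm 4/4) — PASS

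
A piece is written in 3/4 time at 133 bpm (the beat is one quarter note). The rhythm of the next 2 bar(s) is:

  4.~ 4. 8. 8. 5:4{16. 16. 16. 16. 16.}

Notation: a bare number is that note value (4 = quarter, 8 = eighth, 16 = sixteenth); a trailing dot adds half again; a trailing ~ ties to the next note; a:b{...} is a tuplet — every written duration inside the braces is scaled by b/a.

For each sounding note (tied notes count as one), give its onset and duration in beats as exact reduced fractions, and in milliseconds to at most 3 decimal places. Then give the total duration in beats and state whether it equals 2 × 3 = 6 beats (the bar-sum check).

1) 0.0ms=0b +1353.383ms=3b
2) 1353.383ms=3b +338.346ms=3/4b
3) 1691.729ms=15/4b +338.346ms=3/4b
4) 2030.075ms=9/2b +135.338ms=3/10b
5) 2165.414ms=24/5b +135.338ms=3/10b
6) 2300.752ms=51/10b +135.338ms=3/10b
7) 2436.09ms=27/5b +135.338ms=3/10b
8) 2571.429ms=57/10b +135.338ms=3/10b
Σ=6b of 6 (133bpm 3/4) — PASS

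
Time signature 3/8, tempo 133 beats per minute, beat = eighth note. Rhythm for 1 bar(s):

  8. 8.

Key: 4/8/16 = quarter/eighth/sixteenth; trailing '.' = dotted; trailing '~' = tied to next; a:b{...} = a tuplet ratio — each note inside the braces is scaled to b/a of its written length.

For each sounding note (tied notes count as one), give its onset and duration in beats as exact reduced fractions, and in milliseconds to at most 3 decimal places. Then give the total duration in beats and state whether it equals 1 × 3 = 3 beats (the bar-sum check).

1) 0.0ms=0b +676.692ms=3/2b
2) 676.692ms=3/2b +676.692ms=3/2b
Σ=3b of 3 (133bpm 3/8) — PASS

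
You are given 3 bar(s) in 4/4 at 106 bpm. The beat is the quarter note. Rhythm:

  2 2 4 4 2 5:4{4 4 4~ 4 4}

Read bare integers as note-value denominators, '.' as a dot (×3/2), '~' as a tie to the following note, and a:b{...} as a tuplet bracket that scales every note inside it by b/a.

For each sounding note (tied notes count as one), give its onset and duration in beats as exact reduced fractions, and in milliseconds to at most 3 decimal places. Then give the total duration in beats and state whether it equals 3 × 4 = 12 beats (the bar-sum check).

1) 0.0ms=0b +1132.075ms=2b
2) 1132.075ms=2b +1132.075ms=2b
3) 2264.151ms=4b +566.038ms=1b
4) 2830.189ms=5b +566.038ms=1b
5) 3396.226ms=6b +1132.075ms=2b
6) 4528.302ms=8b +452.83ms=4/5b
7) 4981.132ms=44/5b +452.83ms=4/5b
8) 5433.962ms=48/5b +905.66ms=8/5b
9) 6339.623ms=56/5b +452.83ms=4/5b
Σ=12b of 12 (106bpm 4/4) — PASS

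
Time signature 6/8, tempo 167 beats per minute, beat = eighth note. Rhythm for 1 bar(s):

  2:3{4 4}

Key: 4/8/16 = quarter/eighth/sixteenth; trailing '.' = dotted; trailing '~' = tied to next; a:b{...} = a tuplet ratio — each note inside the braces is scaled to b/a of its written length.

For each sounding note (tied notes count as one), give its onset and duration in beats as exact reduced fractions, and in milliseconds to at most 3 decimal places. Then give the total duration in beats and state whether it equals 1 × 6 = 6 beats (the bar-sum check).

1) 0.0ms=0b +1077.844ms=3b
2) 1077.844ms=3b +1077.844ms=3b
Σ=6b of 6 (167bpm 6/8) — PASS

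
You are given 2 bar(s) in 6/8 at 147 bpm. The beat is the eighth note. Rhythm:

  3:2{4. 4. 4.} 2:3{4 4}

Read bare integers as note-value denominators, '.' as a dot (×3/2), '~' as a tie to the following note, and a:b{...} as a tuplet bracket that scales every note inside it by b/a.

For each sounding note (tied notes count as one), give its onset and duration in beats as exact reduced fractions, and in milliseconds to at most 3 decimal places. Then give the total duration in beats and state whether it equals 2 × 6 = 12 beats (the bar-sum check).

1) 0.0ms=0b +816.327ms=2b
2) 816.327ms=2b +816.327ms=2b
3) 1632.653ms=4b +816.327ms=2b
4) 2448.98ms=6b +1224.49ms=3b
5) 3673.469ms=9b +1224.49ms=3b
Σ=12b of 12 (147bpm 6/8) — PASS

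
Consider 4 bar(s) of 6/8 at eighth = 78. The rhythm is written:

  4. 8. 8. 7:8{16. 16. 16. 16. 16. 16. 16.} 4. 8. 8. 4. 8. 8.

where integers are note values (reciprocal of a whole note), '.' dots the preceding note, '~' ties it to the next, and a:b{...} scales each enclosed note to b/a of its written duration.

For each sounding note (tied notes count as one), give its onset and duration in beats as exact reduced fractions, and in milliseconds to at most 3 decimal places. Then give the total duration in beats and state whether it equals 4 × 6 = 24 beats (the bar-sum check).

1) 0.0ms=0b +2307.692ms=3b
2) 2307.692ms=3b +1153.846ms=3/2b
3) 3461.538ms=9/2b +1153.846ms=3/2b
4) 4615.385ms=6b +659.341ms=6/7b
5) 5274.725ms=48/7b +659.341ms=6/7b
6) 5934.066ms=54/7b +659.341ms=6/7b
7) 6593.407ms=60/7b +659.341ms=6/7b
8) 7252.747ms=66/7b +659.341ms=6/7b
9) 7912.088ms=72/7b +659.341ms=6/7b
10) 8571.429ms=78/7b +659.341ms=6/7b
11) 9230.769ms=12b +2307.692ms=3b
12) 11538.462ms=15b +1153.846ms=3/2b
13) 12692.308ms=33/2b +1153.846ms=3/2b
14) 13846.154ms=18b +2307.692ms=3b
15) 16153.846ms=21b +1153.846ms=3/2b
16) 17307.692ms=45/2b +1153.846ms=3/2b
Σ=24b of 24 (78bpm 6/8) — PASS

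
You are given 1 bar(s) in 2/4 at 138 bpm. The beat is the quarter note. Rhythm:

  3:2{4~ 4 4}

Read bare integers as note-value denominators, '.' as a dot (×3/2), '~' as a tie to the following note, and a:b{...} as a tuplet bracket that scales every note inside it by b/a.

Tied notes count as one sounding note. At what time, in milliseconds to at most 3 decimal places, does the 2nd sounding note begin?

note 2 onset = 4/3b = 579.71ms

1. 0.0ms @ 0 + 579.71ms (4/3)
2. 579.71ms @ 4/3 + 289.855ms (2/3)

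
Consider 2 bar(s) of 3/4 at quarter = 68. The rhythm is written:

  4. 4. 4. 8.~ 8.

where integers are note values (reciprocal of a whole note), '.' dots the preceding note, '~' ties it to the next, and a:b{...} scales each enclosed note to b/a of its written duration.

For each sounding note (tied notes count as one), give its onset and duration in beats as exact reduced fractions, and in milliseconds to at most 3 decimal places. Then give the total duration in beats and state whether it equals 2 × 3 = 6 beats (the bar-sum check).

1) 0.0ms=0b +1323.529ms=3/2b
2) 1323.529ms=3/2b +1323.529ms=3/2b
3) 2647.059ms=3b +1323.529ms=3/2b
4) 3970.588ms=9/2b +1323.529ms=3/2b
Σ=6b of 6 (68bpm 3/4) — PASS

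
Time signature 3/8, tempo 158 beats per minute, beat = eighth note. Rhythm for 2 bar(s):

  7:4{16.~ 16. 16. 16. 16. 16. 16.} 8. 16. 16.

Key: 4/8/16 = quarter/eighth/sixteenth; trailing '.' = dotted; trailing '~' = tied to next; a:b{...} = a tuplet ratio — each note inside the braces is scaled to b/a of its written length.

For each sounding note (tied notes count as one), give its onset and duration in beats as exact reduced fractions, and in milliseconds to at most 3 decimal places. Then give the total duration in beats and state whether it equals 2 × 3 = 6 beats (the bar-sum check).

1) 0.0ms=0b +325.497ms=6/7b
2) 325.497ms=6/7b +162.749ms=3/7b
3) 488.246ms=9/7b +162.749ms=3/7b
4) 650.995ms=12/7b +162.749ms=3/7b
5) 813.743ms=15/7b +162.749ms=3/7b
6) 976.492ms=18/7b +162.749ms=3/7b
7) 1139.241ms=3b +569.62ms=3/2b
8) 1708.861ms=9/2b +284.81ms=3/4b
9) 1993.671ms=21/4b +284.81ms=3/4b
Σ=6b of 6 (158bpm 3/8) — PASS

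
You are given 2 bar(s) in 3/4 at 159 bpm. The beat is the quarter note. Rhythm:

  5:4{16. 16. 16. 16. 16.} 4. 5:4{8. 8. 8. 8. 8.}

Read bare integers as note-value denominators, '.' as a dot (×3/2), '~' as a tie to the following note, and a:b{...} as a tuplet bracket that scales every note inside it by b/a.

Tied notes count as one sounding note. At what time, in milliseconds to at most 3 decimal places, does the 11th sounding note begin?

1. 0.0ms @ 0 + 113.208ms (3/10)
2. 113.208ms @ 3/10 + 113.208ms (3/10)
3. 226.415ms @ 3/5 + 113.208ms (3/10)
4. 339.623ms @ 9/10 + 113.208ms (3/10)
5. 452.83ms @ 6/5 + 113.208ms (3/10)
6. 566.038ms @ 3/2 + 566.038ms (3/2)
7. 1132.075ms @ 3 + 226.415ms (3/5)
8. 1358.491ms @ 18/5 + 226.415ms (3/5)
9. 1584.906ms @ 21/5 + 226.415ms (3/5)
10. 1811.321ms @ 24/5 + 226.415ms (3/5)
11. 2037.736ms @ 27/5 + 226.415ms (3/5)

note 11 onset = 27/5b = 2037.736ms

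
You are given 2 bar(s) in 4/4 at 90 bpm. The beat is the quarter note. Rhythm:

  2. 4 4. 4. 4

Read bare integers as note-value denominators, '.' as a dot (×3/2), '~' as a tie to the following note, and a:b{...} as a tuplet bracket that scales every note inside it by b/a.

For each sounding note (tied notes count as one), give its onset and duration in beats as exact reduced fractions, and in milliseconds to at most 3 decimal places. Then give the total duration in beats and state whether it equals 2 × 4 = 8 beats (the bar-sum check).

1) 0.0ms=0b +2000.0ms=3b
2) 2000.0ms=3b +666.667ms=1b
3) 2666.667ms=4b +1000.0ms=3/2b
4) 3666.667ms=11/2b +1000.0ms=3/2b
5) 4666.667ms=7b +666.667ms=1b
Σ=8b of 8 (90bpm 4/4) — PASS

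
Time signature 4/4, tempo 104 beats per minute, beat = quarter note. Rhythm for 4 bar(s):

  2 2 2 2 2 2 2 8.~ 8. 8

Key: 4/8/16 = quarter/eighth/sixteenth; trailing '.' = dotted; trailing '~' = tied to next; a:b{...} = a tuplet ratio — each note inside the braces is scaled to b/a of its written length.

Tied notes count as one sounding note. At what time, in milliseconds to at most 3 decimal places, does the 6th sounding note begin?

note 6 onset = 10b = 5769.231ms

1. 0.0ms @ 0 + 1153.846ms (2)
2. 1153.846ms @ 2 + 1153.846ms (2)
3. 2307.692ms @ 4 + 1153.846ms (2)
4. 3461.538ms @ 6 + 1153.846ms (2)
5. 4615.385ms @ 8 + 1153.846ms (2)
6. 5769.231ms @ 10 + 1153.846ms (2)
7. 6923.077ms @ 12 + 1153.846ms (2)
8. 8076.923ms @ 14 + 865.385ms (3/2)
9. 8942.308ms @ 31/2 + 288.462ms (1/2)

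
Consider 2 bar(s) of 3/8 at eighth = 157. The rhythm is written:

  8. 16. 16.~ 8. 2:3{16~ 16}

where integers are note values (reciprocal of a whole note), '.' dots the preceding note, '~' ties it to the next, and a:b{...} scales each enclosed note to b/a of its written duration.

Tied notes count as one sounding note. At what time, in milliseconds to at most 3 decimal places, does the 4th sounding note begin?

note 4 onset = 9/2b = 1719.745ms

1. 0.0ms @ 0 + 573.248ms (3/2)
2. 573.248ms @ 3/2 + 286.624ms (3/4)
3. 859.873ms @ 9/4 + 859.873ms (9/4)
4. 1719.745ms @ 9/2 + 573.248ms (3/2)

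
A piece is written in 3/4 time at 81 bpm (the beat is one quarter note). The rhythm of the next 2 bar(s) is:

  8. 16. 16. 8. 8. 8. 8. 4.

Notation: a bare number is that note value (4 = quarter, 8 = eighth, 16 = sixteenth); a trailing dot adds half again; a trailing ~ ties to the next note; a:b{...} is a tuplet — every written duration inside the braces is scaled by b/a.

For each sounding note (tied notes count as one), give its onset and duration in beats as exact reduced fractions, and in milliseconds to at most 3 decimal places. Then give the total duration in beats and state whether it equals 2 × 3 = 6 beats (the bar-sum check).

1) 0.0ms=0b +555.556ms=3/4b
2) 555.556ms=3/4b +277.778ms=3/8b
3) 833.333ms=9/8b +277.778ms=3/8b
4) 1111.111ms=3/2b +555.556ms=3/4b
5) 1666.667ms=9/4b +555.556ms=3/4b
6) 2222.222ms=3b +555.556ms=3/4b
7) 2777.778ms=15/4b +555.556ms=3/4b
8) 3333.333ms=9/2b +1111.111ms=3/2b
Σ=6b of 6 (81bpm 3/4) — PASS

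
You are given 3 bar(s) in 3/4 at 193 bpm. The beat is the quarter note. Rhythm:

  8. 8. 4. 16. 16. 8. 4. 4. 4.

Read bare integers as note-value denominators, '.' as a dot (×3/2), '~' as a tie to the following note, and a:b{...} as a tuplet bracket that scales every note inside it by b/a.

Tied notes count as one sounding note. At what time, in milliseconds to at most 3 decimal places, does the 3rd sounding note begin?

note 3 onset = 3/2b = 466.321ms

1. 0.0ms @ 0 + 233.161ms (3/4)
2. 233.161ms @ 3/4 + 233.161ms (3/4)
3. 466.321ms @ 3/2 + 466.321ms (3/2)
4. 932.642ms @ 3 + 116.58ms (3/8)
5. 1049.223ms @ 27/8 + 116.58ms (3/8)
6. 1165.803ms @ 15/4 + 233.161ms (3/4)
7. 1398.964ms @ 9/2 + 466.321ms (3/2)
8. 1865.285ms @ 6 + 466.321ms (3/2)
9. 2331.606ms @ 15/2 + 466.321ms (3/2)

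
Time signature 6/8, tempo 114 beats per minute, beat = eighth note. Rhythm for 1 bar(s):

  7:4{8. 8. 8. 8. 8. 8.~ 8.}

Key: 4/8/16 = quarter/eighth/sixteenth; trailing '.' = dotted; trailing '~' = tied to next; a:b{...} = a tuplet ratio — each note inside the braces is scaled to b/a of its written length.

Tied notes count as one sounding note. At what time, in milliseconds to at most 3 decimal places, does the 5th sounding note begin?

1. 0.0ms @ 0 + 451.128ms (6/7)
2. 451.128ms @ 6/7 + 451.128ms (6/7)
3. 902.256ms @ 12/7 + 451.128ms (6/7)
4. 1353.383ms @ 18/7 + 451.128ms (6/7)
5. 1804.511ms @ 24/7 + 451.128ms (6/7)
6. 2255.639ms @ 30/7 + 902.256ms (12/7)

note 5 onset = 24/7b = 1804.511ms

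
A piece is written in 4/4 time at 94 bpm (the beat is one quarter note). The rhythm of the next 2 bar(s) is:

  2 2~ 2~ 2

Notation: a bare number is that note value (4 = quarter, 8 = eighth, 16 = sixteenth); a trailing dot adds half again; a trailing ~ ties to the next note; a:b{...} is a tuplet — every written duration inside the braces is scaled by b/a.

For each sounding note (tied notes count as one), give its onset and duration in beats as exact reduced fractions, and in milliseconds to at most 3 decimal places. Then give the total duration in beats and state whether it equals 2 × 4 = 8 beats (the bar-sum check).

1) 0.0ms=0b +1276.596ms=2b
2) 1276.596ms=2b +3829.787ms=6b
Σ=8b of 8 (94bpm 4/4) — PASS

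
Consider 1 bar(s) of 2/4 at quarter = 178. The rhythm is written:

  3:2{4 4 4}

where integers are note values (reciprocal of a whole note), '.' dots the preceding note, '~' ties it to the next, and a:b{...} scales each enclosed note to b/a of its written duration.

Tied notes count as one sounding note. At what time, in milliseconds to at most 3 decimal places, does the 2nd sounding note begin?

note 2 onset = 2/3b = 224.719ms

1. 0.0ms @ 0 + 224.719ms (2/3)
2. 224.719ms @ 2/3 + 224.719ms (2/3)
3. 449.438ms @ 4/3 + 224.719ms (2/3)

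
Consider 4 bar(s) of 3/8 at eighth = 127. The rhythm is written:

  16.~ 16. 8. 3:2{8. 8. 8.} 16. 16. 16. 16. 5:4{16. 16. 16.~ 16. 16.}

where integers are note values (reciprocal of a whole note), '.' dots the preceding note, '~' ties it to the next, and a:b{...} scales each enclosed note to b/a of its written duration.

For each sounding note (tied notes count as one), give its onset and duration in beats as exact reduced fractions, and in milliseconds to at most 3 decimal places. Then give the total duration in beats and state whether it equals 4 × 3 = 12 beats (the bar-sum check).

1) 0.0ms=0b +708.661ms=3/2b
2) 708.661ms=3/2b +708.661ms=3/2b
3) 1417.323ms=3b +472.441ms=1b
4) 1889.764ms=4b +472.441ms=1b
5) 2362.205ms=5b +472.441ms=1b
6) 2834.646ms=6b +354.331ms=3/4b
7) 3188.976ms=27/4b +354.331ms=3/4b
8) 3543.307ms=15/2b +354.331ms=3/4b
9) 3897.638ms=33/4b +354.331ms=3/4b
10) 4251.969ms=9b +283.465ms=3/5b
11) 4535.433ms=48/5b +283.465ms=3/5b
12) 4818.898ms=51/5b +566.929ms=6/5b
13) 5385.827ms=57/5b +283.465ms=3/5b
Σ=12b of 12 (127bpm 3/8) — PASS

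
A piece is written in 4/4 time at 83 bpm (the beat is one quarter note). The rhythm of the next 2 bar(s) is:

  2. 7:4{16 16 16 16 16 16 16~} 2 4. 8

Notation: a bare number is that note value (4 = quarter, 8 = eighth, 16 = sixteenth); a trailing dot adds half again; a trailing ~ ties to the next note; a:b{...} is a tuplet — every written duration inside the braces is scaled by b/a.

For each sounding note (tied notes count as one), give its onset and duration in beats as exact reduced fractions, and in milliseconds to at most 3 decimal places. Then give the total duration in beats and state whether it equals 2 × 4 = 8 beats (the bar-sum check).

1) 0.0ms=0b +2168.675ms=3b
2) 2168.675ms=3b +103.27ms=1/7b
3) 2271.945ms=22/7b +103.27ms=1/7b
4) 2375.215ms=23/7b +103.27ms=1/7b
5) 2478.485ms=24/7b +103.27ms=1/7b
6) 2581.756ms=25/7b +103.27ms=1/7b
7) 2685.026ms=26/7b +103.27ms=1/7b
8) 2788.296ms=27/7b +1549.053ms=15/7b
9) 4337.349ms=6b +1084.337ms=3/2b
10) 5421.687ms=15/2b +361.446ms=1/2b
Σ=8b of 8 (83bpm 4/4) — PASS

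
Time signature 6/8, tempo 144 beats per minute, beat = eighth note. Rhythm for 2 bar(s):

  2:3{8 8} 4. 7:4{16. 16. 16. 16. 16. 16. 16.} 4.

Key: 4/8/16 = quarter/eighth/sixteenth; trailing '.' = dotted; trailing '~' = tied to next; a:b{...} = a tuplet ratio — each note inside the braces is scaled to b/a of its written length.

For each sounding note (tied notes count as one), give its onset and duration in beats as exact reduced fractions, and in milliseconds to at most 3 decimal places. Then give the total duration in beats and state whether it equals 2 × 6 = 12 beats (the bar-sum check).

1) 0.0ms=0b +625.0ms=3/2b
2) 625.0ms=3/2b +625.0ms=3/2b
3) 1250.0ms=3b +1250.0ms=3b
4) 2500.0ms=6b +178.571ms=3/7b
5) 2678.571ms=45/7b +178.571ms=3/7b
6) 2857.143ms=48/7b +178.571ms=3/7b
7) 3035.714ms=51/7b +178.571ms=3/7b
8) 3214.286ms=54/7b +178.571ms=3/7b
9) 3392.857ms=57/7b +178.571ms=3/7b
10) 3571.429ms=60/7b +178.571ms=3/7b
11) 3750.0ms=9b +1250.0ms=3b
Σ=12b of 12 (144bpm 6/8) — PASS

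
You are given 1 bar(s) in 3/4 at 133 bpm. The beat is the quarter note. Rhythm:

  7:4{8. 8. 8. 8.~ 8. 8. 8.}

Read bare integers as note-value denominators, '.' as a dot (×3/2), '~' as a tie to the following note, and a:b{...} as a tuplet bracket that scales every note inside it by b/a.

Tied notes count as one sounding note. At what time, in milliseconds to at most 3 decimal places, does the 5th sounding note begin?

1. 0.0ms @ 0 + 193.34ms (3/7)
2. 193.34ms @ 3/7 + 193.34ms (3/7)
3. 386.681ms @ 6/7 + 193.34ms (3/7)
4. 580.021ms @ 9/7 + 386.681ms (6/7)
5. 966.702ms @ 15/7 + 193.34ms (3/7)
6. 1160.043ms @ 18/7 + 193.34ms (3/7)

note 5 onset = 15/7b = 966.702ms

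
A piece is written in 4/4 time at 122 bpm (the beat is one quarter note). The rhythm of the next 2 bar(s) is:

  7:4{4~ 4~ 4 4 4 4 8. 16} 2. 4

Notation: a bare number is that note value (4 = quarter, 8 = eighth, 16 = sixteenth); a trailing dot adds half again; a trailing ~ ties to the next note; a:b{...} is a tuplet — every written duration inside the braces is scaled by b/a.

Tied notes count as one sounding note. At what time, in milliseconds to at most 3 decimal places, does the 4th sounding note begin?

1. 0.0ms @ 0 + 843.091ms (12/7)
2. 843.091ms @ 12/7 + 281.03ms (4/7)
3. 1124.122ms @ 16/7 + 281.03ms (4/7)
4. 1405.152ms @ 20/7 + 281.03ms (4/7)
5. 1686.183ms @ 24/7 + 210.773ms (3/7)
6. 1896.956ms @ 27/7 + 70.258ms (1/7)
7. 1967.213ms @ 4 + 1475.41ms (3)
8. 3442.623ms @ 7 + 491.803ms (1)

note 4 onset = 20/7b = 1405.152ms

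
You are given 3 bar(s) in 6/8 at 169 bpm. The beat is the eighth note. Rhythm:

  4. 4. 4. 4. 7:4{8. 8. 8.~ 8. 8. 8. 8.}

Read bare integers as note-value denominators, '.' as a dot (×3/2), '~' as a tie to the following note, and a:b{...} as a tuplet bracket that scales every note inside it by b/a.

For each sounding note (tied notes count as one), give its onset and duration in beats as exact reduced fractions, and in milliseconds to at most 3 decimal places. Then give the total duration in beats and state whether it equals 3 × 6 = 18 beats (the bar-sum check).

1) 0.0ms=0b +1065.089ms=3b
2) 1065.089ms=3b +1065.089ms=3b
3) 2130.178ms=6b +1065.089ms=3b
4) 3195.266ms=9b +1065.089ms=3b
5) 4260.355ms=12b +304.311ms=6/7b
6) 4564.666ms=90/7b +304.311ms=6/7b
7) 4868.977ms=96/7b +608.622ms=12/7b
8) 5477.599ms=108/7b +304.311ms=6/7b
9) 5781.91ms=114/7b +304.311ms=6/7b
10) 6086.221ms=120/7b +304.311ms=6/7b
Σ=18b of 18 (169bpm 6/8) — PASS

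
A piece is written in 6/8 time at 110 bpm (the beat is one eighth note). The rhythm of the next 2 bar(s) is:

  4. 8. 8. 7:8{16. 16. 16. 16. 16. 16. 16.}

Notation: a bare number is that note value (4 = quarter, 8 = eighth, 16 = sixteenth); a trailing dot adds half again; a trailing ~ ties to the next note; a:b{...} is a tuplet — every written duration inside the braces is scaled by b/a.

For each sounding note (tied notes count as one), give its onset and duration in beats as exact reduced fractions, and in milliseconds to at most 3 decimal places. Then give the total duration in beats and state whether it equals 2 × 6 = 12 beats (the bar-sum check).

1) 0.0ms=0b +1636.364ms=3b
2) 1636.364ms=3b +818.182ms=3/2b
3) 2454.545ms=9/2b +818.182ms=3/2b
4) 3272.727ms=6b +467.532ms=6/7b
5) 3740.26ms=48/7b +467.532ms=6/7b
6) 4207.792ms=54/7b +467.532ms=6/7b
7) 4675.325ms=60/7b +467.532ms=6/7b
8) 5142.857ms=66/7b +467.532ms=6/7b
9) 5610.39ms=72/7b +467.532ms=6/7b
10) 6077.922ms=78/7b +467.532ms=6/7b
Σ=12b of 12 (110bpm 6/8) — PASS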